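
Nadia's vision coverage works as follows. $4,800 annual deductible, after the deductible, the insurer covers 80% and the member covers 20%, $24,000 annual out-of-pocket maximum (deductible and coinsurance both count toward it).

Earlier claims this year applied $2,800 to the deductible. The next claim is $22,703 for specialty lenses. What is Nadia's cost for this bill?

$6,140.60

$2,800 of the $4,800 deductible is already met, leaving $2,000.
That leaves $22,703 − $2,000 = $20,703 for coinsurance.
Member's 20% share of $20,703 is $4,140.60.
That puts the member's cost at $2,000 + $4,140.60 = $6,140.60 before any cap.
Total out-of-pocket so far would be $2,800 + $6,140.60 = $8,940.60, below the $24,000 cap — no reduction.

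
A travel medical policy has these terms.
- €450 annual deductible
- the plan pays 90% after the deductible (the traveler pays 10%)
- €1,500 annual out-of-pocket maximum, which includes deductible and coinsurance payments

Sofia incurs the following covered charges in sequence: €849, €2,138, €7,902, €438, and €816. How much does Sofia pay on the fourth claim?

Bill 1, €849: €450 finishes the deductible; €399 goes to coinsurance; coinsurance €399 × 10% = €39.90. Traveler pays €489.90; OOP now €489.90.
Bill 2, €2,138: deductible met; 10% of €2,138 = €213.80. Cost to traveler: €213.80. OOP to date €703.70.
Bill 3, €7,902: deductible already satisfied, so traveler's share is 10% × €7,902 = €790.20. Cost to traveler: €790.20. OOP to date €1,493.90.
Bill 4, €438: deductible met; 10% of €438 = €43.80. OOP would hit €1,537.70 > €1,500, so the cap limits the traveler to €1,500 − €1,493.90 = €6.10.

€6.10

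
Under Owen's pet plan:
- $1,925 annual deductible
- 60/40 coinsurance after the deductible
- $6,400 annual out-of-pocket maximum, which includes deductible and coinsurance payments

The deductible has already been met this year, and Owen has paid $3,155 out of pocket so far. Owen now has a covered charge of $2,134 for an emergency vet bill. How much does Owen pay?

$853.60

The deductible is already satisfied, so the full bill goes to coinsurance.
Owner's 40% share of $2,134 is $853.60.
Cumulative spending $3,155 + $853.60 = $4,008.60 stays under the $6,400 maximum.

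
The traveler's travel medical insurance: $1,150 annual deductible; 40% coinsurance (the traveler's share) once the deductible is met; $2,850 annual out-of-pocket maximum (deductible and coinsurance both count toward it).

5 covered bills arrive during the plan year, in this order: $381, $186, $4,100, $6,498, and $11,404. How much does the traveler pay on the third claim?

$1,989.80

Claim 1 — $381: entire amount goes to the deductible. Cost to traveler: $381. OOP to date $381.
Claim 2 — $186: all of it applies to the deductible. Cost to traveler: $186. OOP to date $567.
Claim 3 — $4,100: $583 to deductible, leaving $3,517; coinsurance $3,517 × 40% = $1,406.80. Traveler pays $1,989.80; OOP now $2,556.80.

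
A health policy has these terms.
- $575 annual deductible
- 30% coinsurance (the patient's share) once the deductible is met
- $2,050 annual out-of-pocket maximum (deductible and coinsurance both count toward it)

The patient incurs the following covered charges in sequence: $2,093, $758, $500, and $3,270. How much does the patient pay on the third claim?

$150

Claim 1 — $2,093: $575 finishes the deductible; $1,518 goes to coinsurance; 30% of $1,518 = $455.40. Cost to patient: $1,030.40. OOP to date $1,030.40.
Claim 2 — $758: 30% coinsurance on $758 = $227.40. Cost to patient: $227.40. OOP to date $1,257.80.
Claim 3 — $500: deductible met; 30% of $500 = $150. Cost to patient: $150. OOP to date $1,407.80.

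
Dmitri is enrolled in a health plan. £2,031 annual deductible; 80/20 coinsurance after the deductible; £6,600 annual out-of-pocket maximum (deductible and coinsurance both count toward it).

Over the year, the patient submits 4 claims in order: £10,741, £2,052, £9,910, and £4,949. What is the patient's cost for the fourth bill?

Bill 1, £10,741: £2,031 finishes the deductible; £8,710 goes to coinsurance; coinsurance £8,710 × 20% = £1,742. Patient owes £3,773 (running OOP £3,773).
Bill 2, £2,052: deductible met; 20% of £2,052 = £410.40. Cost to patient: £410.40. OOP to date £4,183.40.
Bill 3, £9,910: deductible met; 20% of £9,910 = £1,982. Cost to patient: £1,982. OOP to date £6,165.40.
Bill 4, £4,949: deductible met; 20% of £4,949 = £989.80. OOP would hit £7,155.20 > £6,600, so the cap limits the patient to £6,600 − £6,165.40 = £434.60.

£434.60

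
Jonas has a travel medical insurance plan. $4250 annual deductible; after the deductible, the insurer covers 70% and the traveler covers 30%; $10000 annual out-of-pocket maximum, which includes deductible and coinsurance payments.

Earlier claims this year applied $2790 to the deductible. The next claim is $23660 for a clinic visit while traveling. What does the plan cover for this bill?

Remaining deductible: $4250 − $2790 = $1460.
That leaves $23660 − $1460 = $22200 for coinsurance.
Traveler's 30% share of $22200 is $6660.
So the traveler owes $1460 + $6660 = $8120 before any cap.
Year-to-date out-of-pocket would reach $2790 + $8120 = $10910, above the $10000 maximum, so the traveler pays only $10000 − $2790 = $7210.
Insurer pays the balance: $23660 − $7210 = $16450.

$16450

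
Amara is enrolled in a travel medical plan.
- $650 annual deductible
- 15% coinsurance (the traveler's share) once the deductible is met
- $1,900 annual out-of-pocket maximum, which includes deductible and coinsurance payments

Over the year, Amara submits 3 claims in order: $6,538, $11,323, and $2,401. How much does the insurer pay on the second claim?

$10,956.20

#1 ($6,538): $650 finishes the deductible; $5,888 goes to coinsurance; traveler's 15% is $883.20. Cost to traveler: $1,533.20. OOP to date $1,533.20. Plan pays $6,538 − $1,533.20 = $5,004.80.
#2 ($11,323): deductible already satisfied, so traveler's share is 15% × $11,323 = $1,698.45. OOP would hit $3,231.65 > $1,900, so the cap limits the traveler to $1,900 − $1,533.20 = $366.80. Plan pays $11,323 − $366.80 = $10,956.20.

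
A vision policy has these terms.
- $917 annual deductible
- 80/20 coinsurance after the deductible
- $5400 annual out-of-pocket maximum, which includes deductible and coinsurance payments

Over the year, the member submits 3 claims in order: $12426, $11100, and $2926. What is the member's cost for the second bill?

$2181.20

Bill 1, $12426: $917 to deductible, leaving $11509; member's 20% is $2301.80. Member owes $3218.80 (running OOP $3218.80).
Bill 2, $11100: 20% coinsurance on $11100 = $2220. That would push OOP to $5438.80, over the $5400 cap, so member pays $5400 − $3218.80 = $2181.20.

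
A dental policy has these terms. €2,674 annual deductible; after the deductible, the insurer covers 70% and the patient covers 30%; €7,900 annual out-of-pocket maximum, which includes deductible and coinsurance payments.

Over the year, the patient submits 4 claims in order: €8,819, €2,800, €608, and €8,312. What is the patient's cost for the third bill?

Claim 1 (€8,819): €2,674 finishes the deductible; €6,145 goes to coinsurance; patient's 30% is €1,843.50. Patient pays €4,517.50; OOP now €4,517.50.
Claim 2 (€2,800): 30% coinsurance on €2,800 = €840. Patient pays €840; OOP now €5,357.50.
Claim 3 (€608): deductible already satisfied, so patient's share is 30% × €608 = €182.40. Patient pays €182.40; OOP now €5,539.90.

€182.40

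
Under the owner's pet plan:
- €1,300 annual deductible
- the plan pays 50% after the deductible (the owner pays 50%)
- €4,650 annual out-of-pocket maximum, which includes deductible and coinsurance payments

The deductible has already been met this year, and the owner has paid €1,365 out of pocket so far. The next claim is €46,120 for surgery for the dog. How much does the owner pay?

With the deductible met, the entire €46,120 is subject to coinsurance.
50% of €46,120 = €23,060 falls to the owner.
That would bring total out-of-pocket to €24,425, past the €4,650 cap. The owner is capped at €4,650 − €1,365 = €3,285 on this claim.

€3,285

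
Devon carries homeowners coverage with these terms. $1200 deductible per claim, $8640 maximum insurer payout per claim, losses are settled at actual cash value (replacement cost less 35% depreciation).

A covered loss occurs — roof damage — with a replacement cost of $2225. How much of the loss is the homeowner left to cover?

Actual cash value after 35% depreciation: $2225 × 65% = $1446.25.
Less the $1200 deductible: $1446.25 − $1200 = $246.25.
$246.25 is within the $8640 limit, so the insurer pays $246.25.
The homeowner bears the rest of the original loss: $2225 − $246.25 = $1978.75.

$1978.75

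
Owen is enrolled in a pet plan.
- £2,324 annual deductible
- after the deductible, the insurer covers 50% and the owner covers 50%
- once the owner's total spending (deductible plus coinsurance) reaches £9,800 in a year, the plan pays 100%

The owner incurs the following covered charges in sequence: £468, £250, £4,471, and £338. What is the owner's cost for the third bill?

#1 (£468): fully absorbed by the deductible. Owner pays £468; OOP now £468.
#2 (£250): fully absorbed by the deductible. Owner owes £250 (running OOP £718).
#3 (£4,471): £1,606 to deductible, leaving £2,865; owner's 50% is £1,432.50. Cost to owner: £3,038.50. OOP to date £3,756.50.

£3,038.50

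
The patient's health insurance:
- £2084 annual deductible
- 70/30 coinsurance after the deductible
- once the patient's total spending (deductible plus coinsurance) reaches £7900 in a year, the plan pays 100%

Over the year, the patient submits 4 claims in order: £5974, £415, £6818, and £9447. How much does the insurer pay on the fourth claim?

Claim 1 — £5974: £2084 to deductible, leaving £3890; patient's 30% is £1167. Patient pays £3251; OOP now £3251. Plan pays £5974 − £3251 = £2723.
Claim 2 — £415: deductible met; 30% of £415 = £124.50. Patient pays £124.50; OOP now £3375.50. Insurer: £415 − £124.50 = £290.50.
Claim 3 — £6818: deductible already satisfied, so patient's share is 30% × £6818 = £2045.40. Cost to patient: £2045.40. OOP to date £5420.90. Plan pays £6818 − £2045.40 = £4772.60.
Claim 4 — £9447: deductible met; 30% of £9447 = £2834.10. OOP would hit £8255 > £7900, so the cap limits the patient to £7900 − £5420.90 = £2479.10. Plan pays £9447 − £2479.10 = £6967.90.

£6967.90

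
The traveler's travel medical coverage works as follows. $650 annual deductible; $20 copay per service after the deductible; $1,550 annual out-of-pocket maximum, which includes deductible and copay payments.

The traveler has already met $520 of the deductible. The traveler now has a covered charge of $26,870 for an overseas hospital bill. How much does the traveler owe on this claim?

$150

Remaining deductible: $650 − $520 = $130.
After the $130 deductible portion, $26,870 − $130 = $26,740 is subject to the copay.
Copay on this service: $20.
That puts the traveler's cost at $130 + $20 = $150 before any cap.
Cumulative spending $520 + $150 = $670 stays under the $1,550 maximum.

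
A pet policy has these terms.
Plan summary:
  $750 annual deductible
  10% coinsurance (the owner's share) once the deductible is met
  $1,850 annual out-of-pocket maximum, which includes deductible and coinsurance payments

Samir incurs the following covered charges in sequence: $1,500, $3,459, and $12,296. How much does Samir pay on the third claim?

$679.10

Claim 1 — $1,500: $750 finishes the deductible; $750 goes to coinsurance; owner's 10% is $75. Owner owes $825 (running OOP $825).
Claim 2 — $3,459: 10% coinsurance on $3,459 = $345.90. Owner pays $345.90; OOP now $1,170.90.
Claim 3 — $12,296: 10% coinsurance on $12,296 = $1,229.60. Adding that to $1,170.90 gives $2,400.50, past the $1,850 cap; owner pays only $1,850 − $1,170.90 = $679.10.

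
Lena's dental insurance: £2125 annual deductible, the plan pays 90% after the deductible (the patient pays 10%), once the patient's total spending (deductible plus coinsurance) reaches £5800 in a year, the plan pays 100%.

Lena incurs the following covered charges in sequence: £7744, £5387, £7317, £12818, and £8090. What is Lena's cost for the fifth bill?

£560.90

#1 (£7744): £2125 finishes the deductible; £5619 goes to coinsurance; 10% of £5619 = £561.90. Cost to patient: £2686.90. OOP to date £2686.90.
#2 (£5387): deductible already satisfied, so patient's share is 10% × £5387 = £538.70. Patient pays £538.70; OOP now £3225.60.
#3 (£7317): 10% coinsurance on £7317 = £731.70. Cost to patient: £731.70. OOP to date £3957.30.
#4 (£12818): 10% coinsurance on £12818 = £1281.80. Cost to patient: £1281.80. OOP to date £5239.10.
#5 (£8090): deductible met; 10% of £8090 = £809. That would push OOP to £6048.10, over the £5800 cap, so patient pays £5800 − £5239.10 = £560.90.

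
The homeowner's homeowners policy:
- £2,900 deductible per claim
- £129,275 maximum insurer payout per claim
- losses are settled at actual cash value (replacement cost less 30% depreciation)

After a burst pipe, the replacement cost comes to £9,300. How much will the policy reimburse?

At 30% depreciation, ACV = £9,300 − £2,790 = £6,510.
Subtract the deductible: £6,510 − £2,900 = £3,610.
That's under the £129,275 cap, so the insurer reimburses the full £3,610.

£3,610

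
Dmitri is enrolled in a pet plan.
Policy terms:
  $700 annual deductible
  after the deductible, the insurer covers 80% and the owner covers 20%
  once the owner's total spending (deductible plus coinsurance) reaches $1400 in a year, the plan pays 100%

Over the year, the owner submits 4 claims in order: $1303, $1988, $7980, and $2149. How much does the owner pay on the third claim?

$181.80

Claim 1 ($1303): $700 finishes the deductible; $603 goes to coinsurance; 20% of $603 = $120.60. Cost to owner: $820.60. OOP to date $820.60.
Claim 2 ($1988): deductible met; 20% of $1988 = $397.60. Cost to owner: $397.60. OOP to date $1218.20.
Claim 3 ($7980): deductible already satisfied, so owner's share is 20% × $7980 = $1596. That would push OOP to $2814.20, over the $1400 cap, so owner pays $1400 − $1218.20 = $181.80.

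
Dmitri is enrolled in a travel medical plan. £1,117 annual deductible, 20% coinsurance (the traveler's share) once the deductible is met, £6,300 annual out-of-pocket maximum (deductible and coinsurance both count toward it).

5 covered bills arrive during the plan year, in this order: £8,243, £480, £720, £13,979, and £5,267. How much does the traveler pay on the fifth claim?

£722

Claim 1 — £8,243: £1,117 to deductible, leaving £7,126; traveler's 20% is £1,425.20. Traveler pays £2,542.20; OOP now £2,542.20.
Claim 2 — £480: 20% coinsurance on £480 = £96. Traveler pays £96; OOP now £2,638.20.
Claim 3 — £720: deductible already satisfied, so traveler's share is 20% × £720 = £144. Traveler pays £144; OOP now £2,782.20.
Claim 4 — £13,979: deductible already satisfied, so traveler's share is 20% × £13,979 = £2,795.80. Traveler owes £2,795.80 (running OOP £5,578).
Claim 5 — £5,267: deductible already satisfied, so traveler's share is 20% × £5,267 = £1,053.40. Adding that to £5,578 gives £6,631.40, past the £6,300 cap; traveler pays only £6,300 − £5,578 = £722.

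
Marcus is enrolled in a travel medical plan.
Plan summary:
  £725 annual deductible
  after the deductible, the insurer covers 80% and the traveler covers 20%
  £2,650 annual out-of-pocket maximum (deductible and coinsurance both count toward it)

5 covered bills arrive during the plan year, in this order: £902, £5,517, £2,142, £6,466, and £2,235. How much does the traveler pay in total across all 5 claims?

Bill 1, £902: deductible takes £725, £177 remains; traveler's 20% is £35.40. Cost to traveler: £760.40. OOP to date £760.40.
Bill 2, £5,517: deductible met; 20% of £5,517 = £1,103.40. Traveler pays £1,103.40; OOP now £1,863.80.
Bill 3, £2,142: deductible already satisfied, so traveler's share is 20% × £2,142 = £428.40. Cost to traveler: £428.40. OOP to date £2,292.20.
Bill 4, £6,466: 20% coinsurance on £6,466 = £1,293.20. OOP would hit £3,585.40 > £2,650, so the cap limits the traveler to £2,650 − £2,292.20 = £357.80.
Bill 5, £2,235: deductible already satisfied, so traveler's share is 20% × £2,235 = £447. OOP would hit £3,097 > £2,650, so the cap limits the traveler to £2,650 − £2,650 = £0.
Total paid by the traveler: £760.40 + £1,103.40 + £428.40 + £357.80 + £0 = £2,650.

£2,650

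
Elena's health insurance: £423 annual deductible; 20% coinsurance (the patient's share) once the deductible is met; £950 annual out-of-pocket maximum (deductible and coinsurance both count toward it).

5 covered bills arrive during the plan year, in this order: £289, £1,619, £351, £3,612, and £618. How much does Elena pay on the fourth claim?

£159.80

Claim 1 — £289: entire amount goes to the deductible. Cost to patient: £289. OOP to date £289.
Claim 2 — £1,619: deductible takes £134, £1,485 remains; coinsurance £1,485 × 20% = £297. Cost to patient: £431. OOP to date £720.
Claim 3 — £351: deductible already satisfied, so patient's share is 20% × £351 = £70.20. Patient pays £70.20; OOP now £790.20.
Claim 4 — £3,612: deductible met; 20% of £3,612 = £722.40. Adding that to £790.20 gives £1,512.60, past the £950 cap; patient pays only £950 − £790.20 = £159.80.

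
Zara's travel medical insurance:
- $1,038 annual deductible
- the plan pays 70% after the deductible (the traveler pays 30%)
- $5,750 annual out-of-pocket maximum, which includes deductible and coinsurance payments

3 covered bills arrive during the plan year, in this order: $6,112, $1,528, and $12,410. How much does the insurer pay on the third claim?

Claim 1 ($6,112): deductible takes $1,038, $5,074 remains; coinsurance $5,074 × 30% = $1,522.20. Traveler owes $2,560.20 (running OOP $2,560.20). Insurer: $6,112 − $2,560.20 = $3,551.80.
Claim 2 ($1,528): deductible met; 30% of $1,528 = $458.40. Cost to traveler: $458.40. OOP to date $3,018.60. Insurer: $1,528 − $458.40 = $1,069.60.
Claim 3 ($12,410): 30% coinsurance on $12,410 = $3,723. That would push OOP to $6,741.60, over the $5,750 cap, so traveler pays $5,750 − $3,018.60 = $2,731.40. Insurer: $12,410 − $2,731.40 = $9,678.60.

$9,678.60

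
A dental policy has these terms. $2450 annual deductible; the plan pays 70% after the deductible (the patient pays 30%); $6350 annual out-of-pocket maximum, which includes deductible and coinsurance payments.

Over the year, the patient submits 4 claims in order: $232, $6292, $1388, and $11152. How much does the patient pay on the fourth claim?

Bill 1, $232: all of it applies to the deductible. Patient pays $232; OOP now $232.
Bill 2, $6292: $2218 finishes the deductible; $4074 goes to coinsurance; coinsurance $4074 × 30% = $1222.20. Cost to patient: $3440.20. OOP to date $3672.20.
Bill 3, $1388: deductible already satisfied, so patient's share is 30% × $1388 = $416.40. Patient owes $416.40 (running OOP $4088.60).
Bill 4, $11152: deductible met; 30% of $11152 = $3345.60. That would push OOP to $7434.20, over the $6350 cap, so patient pays $6350 − $4088.60 = $2261.40.

$2261.40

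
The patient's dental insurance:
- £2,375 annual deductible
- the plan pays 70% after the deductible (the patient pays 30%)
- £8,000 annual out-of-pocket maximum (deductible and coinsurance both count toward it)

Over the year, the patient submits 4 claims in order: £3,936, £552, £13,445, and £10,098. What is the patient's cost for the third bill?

£4,033.50

Bill 1, £3,936: £2,375 finishes the deductible; £1,561 goes to coinsurance; patient's 30% is £468.30. Patient owes £2,843.30 (running OOP £2,843.30).
Bill 2, £552: deductible already satisfied, so patient's share is 30% × £552 = £165.60. Patient pays £165.60; OOP now £3,008.90.
Bill 3, £13,445: deductible met; 30% of £13,445 = £4,033.50. Cost to patient: £4,033.50. OOP to date £7,042.40.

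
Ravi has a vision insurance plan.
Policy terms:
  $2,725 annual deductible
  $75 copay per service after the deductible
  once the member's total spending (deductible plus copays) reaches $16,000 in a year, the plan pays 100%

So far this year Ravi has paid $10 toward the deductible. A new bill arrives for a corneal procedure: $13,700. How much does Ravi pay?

Deductible still to meet: $2,725 − $10 = $2,715.
That leaves $13,700 − $2,715 = $10,985 for the copay.
Copay on this service: $75.
So the member owes $2,715 + $75 = $2,790 before any cap.
Total out-of-pocket so far would be $10 + $2,790 = $2,800, below the $16,000 cap — no reduction.

$2,790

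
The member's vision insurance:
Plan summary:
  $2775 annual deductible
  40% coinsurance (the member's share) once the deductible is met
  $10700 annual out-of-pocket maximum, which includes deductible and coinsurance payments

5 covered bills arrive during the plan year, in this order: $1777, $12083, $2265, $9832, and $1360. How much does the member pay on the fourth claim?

Bill 1, $1777: entire amount goes to the deductible. Cost to member: $1777. OOP to date $1777.
Bill 2, $12083: $998 to deductible, leaving $11085; member's 40% is $4434. Member pays $5432; OOP now $7209.
Bill 3, $2265: deductible already satisfied, so member's share is 40% × $2265 = $906. Member pays $906; OOP now $8115.
Bill 4, $9832: 40% coinsurance on $9832 = $3932.80. OOP would hit $12047.80 > $10700, so the cap limits the member to $10700 − $8115 = $2585.

$2585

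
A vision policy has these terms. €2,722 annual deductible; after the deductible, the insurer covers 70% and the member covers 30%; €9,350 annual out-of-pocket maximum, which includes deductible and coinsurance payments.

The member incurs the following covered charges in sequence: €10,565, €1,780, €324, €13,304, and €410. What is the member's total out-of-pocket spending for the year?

€9,350

Claim 1 (€10,565): €2,722 finishes the deductible; €7,843 goes to coinsurance; 30% of €7,843 = €2,352.90. Cost to member: €5,074.90. OOP to date €5,074.90.
Claim 2 (€1,780): deductible already satisfied, so member's share is 30% × €1,780 = €534. Member owes €534 (running OOP €5,608.90).
Claim 3 (€324): 30% coinsurance on €324 = €97.20. Member owes €97.20 (running OOP €5,706.10).
Claim 4 (€13,304): 30% coinsurance on €13,304 = €3,991.20. That would push OOP to €9,697.30, over the €9,350 cap, so member pays €9,350 − €5,706.10 = €3,643.90.
Claim 5 (€410): 30% coinsurance on €410 = €123. OOP would hit €9,473 > €9,350, so the cap limits the member to €9,350 − €9,350 = €0.
Summing the member's payments: €5,074.90 + €534 + €97.20 + €3,643.90 + €0 = €9,350.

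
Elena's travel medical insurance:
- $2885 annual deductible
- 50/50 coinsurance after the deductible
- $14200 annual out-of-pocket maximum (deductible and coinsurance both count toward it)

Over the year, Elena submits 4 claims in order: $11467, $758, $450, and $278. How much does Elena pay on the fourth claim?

#1 ($11467): $2885 to deductible, leaving $8582; traveler's 50% is $4291. Traveler owes $7176 (running OOP $7176).
#2 ($758): deductible already satisfied, so traveler's share is 50% × $758 = $379. Traveler owes $379 (running OOP $7555).
#3 ($450): 50% coinsurance on $450 = $225. Traveler owes $225 (running OOP $7780).
#4 ($278): 50% coinsurance on $278 = $139. Traveler pays $139; OOP now $7919.

$139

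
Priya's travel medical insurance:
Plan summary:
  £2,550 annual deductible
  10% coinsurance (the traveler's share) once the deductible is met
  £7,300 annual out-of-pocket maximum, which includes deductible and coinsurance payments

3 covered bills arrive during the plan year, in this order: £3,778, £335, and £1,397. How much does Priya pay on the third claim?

£139.70

#1 (£3,778): £2,550 to deductible, leaving £1,228; 10% of £1,228 = £122.80. Traveler owes £2,672.80 (running OOP £2,672.80).
#2 (£335): deductible met; 10% of £335 = £33.50. Traveler pays £33.50; OOP now £2,706.30.
#3 (£1,397): deductible already satisfied, so traveler's share is 10% × £1,397 = £139.70. Traveler pays £139.70; OOP now £2,846.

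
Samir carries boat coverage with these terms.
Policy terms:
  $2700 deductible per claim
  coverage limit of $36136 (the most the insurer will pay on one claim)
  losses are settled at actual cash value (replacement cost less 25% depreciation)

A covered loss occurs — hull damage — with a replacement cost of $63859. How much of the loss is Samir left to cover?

Actual cash value after 25% depreciation: $63859 × 75% = $47894.25.
After the deductible, $47894.25 − $2700 = $45194.25 remains.
$45194.25 exceeds the $36136 limit, so the insurer pays the limit: $36136.
The owner bears the rest of the original loss: $63859 − $36136 = $27723.

$27723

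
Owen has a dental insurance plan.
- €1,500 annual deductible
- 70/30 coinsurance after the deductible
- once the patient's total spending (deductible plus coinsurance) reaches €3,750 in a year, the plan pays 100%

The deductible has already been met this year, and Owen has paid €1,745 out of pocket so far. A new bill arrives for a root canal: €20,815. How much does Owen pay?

With the deductible met, the entire €20,815 is subject to coinsurance.
30% of €20,815 = €6,244.50 falls to the patient.
That would bring total out-of-pocket to €7,989.50, past the €3,750 cap. The patient is capped at €3,750 − €1,745 = €2,005 on this claim.

€2,005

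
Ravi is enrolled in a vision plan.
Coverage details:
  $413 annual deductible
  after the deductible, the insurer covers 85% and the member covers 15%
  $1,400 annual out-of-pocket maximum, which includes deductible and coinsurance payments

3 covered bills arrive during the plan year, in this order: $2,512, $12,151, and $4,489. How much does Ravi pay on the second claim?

$672.15

#1 ($2,512): $413 finishes the deductible; $2,099 goes to coinsurance; coinsurance $2,099 × 15% = $314.85. Member owes $727.85 (running OOP $727.85).
#2 ($12,151): deductible already satisfied, so member's share is 15% × $12,151 = $1,822.65. That would push OOP to $2,550.50, over the $1,400 cap, so member pays $1,400 − $727.85 = $672.15.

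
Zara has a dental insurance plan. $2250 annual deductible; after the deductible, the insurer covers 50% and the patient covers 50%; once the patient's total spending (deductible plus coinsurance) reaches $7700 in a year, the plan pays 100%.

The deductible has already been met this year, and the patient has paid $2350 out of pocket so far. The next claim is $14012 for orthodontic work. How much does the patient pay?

The deductible is already satisfied, so the full bill goes to coinsurance.
Patient's 50% share of $14012 is $7006.
Year-to-date out-of-pocket would reach $2350 + $7006 = $9356, above the $7700 maximum, so the patient pays only $7700 − $2350 = $5350.

$5350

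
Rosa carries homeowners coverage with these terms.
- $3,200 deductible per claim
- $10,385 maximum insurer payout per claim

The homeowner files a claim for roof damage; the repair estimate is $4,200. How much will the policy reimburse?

Less the $3,200 deductible: $4,200 − $3,200 = $1,000.
That's under the $10,385 cap, so the insurer reimburses the full $1,000.

$1,000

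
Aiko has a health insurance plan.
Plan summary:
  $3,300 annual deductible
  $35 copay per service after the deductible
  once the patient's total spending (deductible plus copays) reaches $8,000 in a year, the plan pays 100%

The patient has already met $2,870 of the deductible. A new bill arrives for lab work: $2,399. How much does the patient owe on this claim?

$465

$2,870 of the $3,300 deductible is already met, leaving $430.
After the $430 deductible portion, $2,399 − $430 = $1,969 is subject to the copay.
Copay on this service: $35.
Patient responsibility before any cap: $430 + $35 = $465.
Total out-of-pocket so far would be $2,870 + $465 = $3,335, below the $8,000 cap — no reduction.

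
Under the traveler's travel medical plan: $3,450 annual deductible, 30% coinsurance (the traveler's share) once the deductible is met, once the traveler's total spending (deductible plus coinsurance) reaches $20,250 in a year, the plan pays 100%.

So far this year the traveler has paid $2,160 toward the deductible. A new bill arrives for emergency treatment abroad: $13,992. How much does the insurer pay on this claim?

$2,160 of the $3,450 deductible is already met, leaving $1,290.
After the $1,290 deductible portion, $13,992 − $1,290 = $12,702 is subject to coinsurance.
Traveler's 30% share of $12,702 is $3,810.60.
So the traveler owes $1,290 + $3,810.60 = $5,100.60 before any cap.
Total out-of-pocket so far would be $2,160 + $5,100.60 = $7,260.60, below the $20,250 cap — no reduction.
The insurer covers the remainder: $13,992 − $5,100.60 = $8,891.40.

$8,891.40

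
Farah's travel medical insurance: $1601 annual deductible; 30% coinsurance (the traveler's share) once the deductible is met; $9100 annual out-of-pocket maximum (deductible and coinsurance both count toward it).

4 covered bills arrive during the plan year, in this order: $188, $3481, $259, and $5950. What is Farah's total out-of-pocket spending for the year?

Bill 1, $188: all of it applies to the deductible. Traveler owes $188 (running OOP $188).
Bill 2, $3481: $1413 to deductible, leaving $2068; 30% of $2068 = $620.40. Cost to traveler: $2033.40. OOP to date $2221.40.
Bill 3, $259: deductible met; 30% of $259 = $77.70. Traveler pays $77.70; OOP now $2299.10.
Bill 4, $5950: 30% coinsurance on $5950 = $1785. Traveler owes $1785 (running OOP $4084.10).
Summing the traveler's payments: $188 + $2033.40 + $77.70 + $1785 = $4084.10.

$4084.10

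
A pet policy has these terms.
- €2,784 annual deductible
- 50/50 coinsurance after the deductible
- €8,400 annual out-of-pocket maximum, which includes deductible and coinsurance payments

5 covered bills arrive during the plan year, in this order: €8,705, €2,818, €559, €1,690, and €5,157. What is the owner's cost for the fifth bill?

Bill 1, €8,705: deductible takes €2,784, €5,921 remains; owner's 50% is €2,960.50. Owner pays €5,744.50; OOP now €5,744.50.
Bill 2, €2,818: deductible met; 50% of €2,818 = €1,409. Cost to owner: €1,409. OOP to date €7,153.50.
Bill 3, €559: deductible met; 50% of €559 = €279.50. Cost to owner: €279.50. OOP to date €7,433.
Bill 4, €1,690: deductible already satisfied, so owner's share is 50% × €1,690 = €845. Cost to owner: €845. OOP to date €8,278.
Bill 5, €5,157: deductible already satisfied, so owner's share is 50% × €5,157 = €2,578.50. OOP would hit €10,856.50 > €8,400, so the cap limits the owner to €8,400 − €8,278 = €122.

€122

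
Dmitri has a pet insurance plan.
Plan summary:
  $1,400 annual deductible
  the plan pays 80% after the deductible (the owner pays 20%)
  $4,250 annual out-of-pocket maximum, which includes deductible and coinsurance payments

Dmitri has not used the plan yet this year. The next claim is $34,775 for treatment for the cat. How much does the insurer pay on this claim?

$30,525

Nothing has been paid toward the $1,400 deductible, so the first $1,400 of this charge is applied there.
That leaves $34,775 − $1,400 = $33,375 for coinsurance.
Coinsurance: $33,375 × 20% = $6,675.
Owner responsibility before any cap: $1,400 + $6,675 = $8,075.
That would bring total out-of-pocket to $8,075, past the $4,250 cap. The owner is capped at $4,250 − $0 = $4,250 on this claim.
The insurer covers the remainder: $34,775 − $4,250 = $30,525.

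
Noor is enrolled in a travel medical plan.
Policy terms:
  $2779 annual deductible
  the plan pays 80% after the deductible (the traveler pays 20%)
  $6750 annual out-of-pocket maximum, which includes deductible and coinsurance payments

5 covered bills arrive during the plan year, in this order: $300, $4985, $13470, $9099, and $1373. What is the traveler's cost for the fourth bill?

#1 ($300): all of it applies to the deductible. Cost to traveler: $300. OOP to date $300.
#2 ($4985): deductible takes $2479, $2506 remains; coinsurance $2506 × 20% = $501.20. Cost to traveler: $2980.20. OOP to date $3280.20.
#3 ($13470): deductible met; 20% of $13470 = $2694. Traveler owes $2694 (running OOP $5974.20).
#4 ($9099): 20% coinsurance on $9099 = $1819.80. OOP would hit $7794 > $6750, so the cap limits the traveler to $6750 − $5974.20 = $775.80.

$775.80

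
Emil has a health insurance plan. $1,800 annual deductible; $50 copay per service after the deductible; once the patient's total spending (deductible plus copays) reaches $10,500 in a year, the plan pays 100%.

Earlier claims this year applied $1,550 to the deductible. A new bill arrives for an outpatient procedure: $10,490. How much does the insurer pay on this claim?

Remaining deductible: $1,800 − $1,550 = $250.
After the $250 deductible portion, $10,490 − $250 = $10,240 is subject to the copay.
Copay on this service: $50.
Patient responsibility before any cap: $250 + $50 = $300.
Total out-of-pocket so far would be $1,550 + $300 = $1,850, below the $10,500 cap — no reduction.
Insurer pays the balance: $10,490 − $300 = $10,190.

$10,190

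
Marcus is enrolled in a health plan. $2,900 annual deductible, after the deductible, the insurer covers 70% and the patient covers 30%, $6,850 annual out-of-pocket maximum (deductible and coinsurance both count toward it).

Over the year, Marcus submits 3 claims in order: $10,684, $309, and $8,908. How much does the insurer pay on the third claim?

$7,385.90

Claim 1 — $10,684: $2,900 finishes the deductible; $7,784 goes to coinsurance; coinsurance $7,784 × 30% = $2,335.20. Cost to patient: $5,235.20. OOP to date $5,235.20. Plan pays $10,684 − $5,235.20 = $5,448.80.
Claim 2 — $309: 30% coinsurance on $309 = $92.70. Patient pays $92.70; OOP now $5,327.90. Insurer: $309 − $92.70 = $216.30.
Claim 3 — $8,908: 30% coinsurance on $8,908 = $2,672.40. That would push OOP to $8,000.30, over the $6,850 cap, so patient pays $6,850 − $5,327.90 = $1,522.10. Insurer: $8,908 − $1,522.10 = $7,385.90.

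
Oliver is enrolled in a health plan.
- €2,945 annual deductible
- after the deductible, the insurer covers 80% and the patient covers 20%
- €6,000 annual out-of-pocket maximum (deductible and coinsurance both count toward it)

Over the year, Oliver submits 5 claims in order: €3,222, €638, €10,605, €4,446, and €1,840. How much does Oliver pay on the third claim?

Claim 1 — €3,222: €2,945 finishes the deductible; €277 goes to coinsurance; patient's 20% is €55.40. Patient owes €3,000.40 (running OOP €3,000.40).
Claim 2 — €638: 20% coinsurance on €638 = €127.60. Patient owes €127.60 (running OOP €3,128).
Claim 3 — €10,605: deductible met; 20% of €10,605 = €2,121. Patient owes €2,121 (running OOP €5,249).

€2,121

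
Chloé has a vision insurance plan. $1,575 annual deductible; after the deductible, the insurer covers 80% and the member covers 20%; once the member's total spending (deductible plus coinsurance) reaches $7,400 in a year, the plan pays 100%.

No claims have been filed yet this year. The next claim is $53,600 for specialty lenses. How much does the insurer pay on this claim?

$46,200

Deductible not yet touched, so the first $1,575 of the bill goes to the deductible.
The remaining $52,025 (= $53,600 − $1,575) moves to coinsurance.
Coinsurance: $52,025 × 20% = $10,405.
So the member owes $1,575 + $10,405 = $11,980 before any cap.
That would bring total out-of-pocket to $11,980, past the $7,400 cap. The member is capped at $7,400 − $0 = $7,400 on this claim.
The plan picks up $53,600 − $7,400 = $46,200.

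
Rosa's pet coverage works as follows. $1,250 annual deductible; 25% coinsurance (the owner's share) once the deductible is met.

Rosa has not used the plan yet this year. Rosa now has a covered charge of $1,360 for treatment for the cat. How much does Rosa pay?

$1,277.50

Deductible not yet touched, so the first $1,250 of the bill goes to the deductible.
After the $1,250 deductible portion, $1,360 − $1,250 = $110 is subject to coinsurance.
25% of $110 = $27.50 falls to the owner.
So the owner owes $1,250 + $27.50 = $1,277.50.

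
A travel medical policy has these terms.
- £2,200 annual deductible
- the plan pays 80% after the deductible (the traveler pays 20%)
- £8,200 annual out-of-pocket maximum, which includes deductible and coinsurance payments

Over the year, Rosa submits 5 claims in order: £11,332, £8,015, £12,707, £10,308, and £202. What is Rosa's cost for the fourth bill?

£29.20

Bill 1, £11,332: £2,200 finishes the deductible; £9,132 goes to coinsurance; 20% of £9,132 = £1,826.40. Traveler pays £4,026.40; OOP now £4,026.40.
Bill 2, £8,015: 20% coinsurance on £8,015 = £1,603. Cost to traveler: £1,603. OOP to date £5,629.40.
Bill 3, £12,707: deductible already satisfied, so traveler's share is 20% × £12,707 = £2,541.40. Traveler pays £2,541.40; OOP now £8,170.80.
Bill 4, £10,308: deductible met; 20% of £10,308 = £2,061.60. OOP would hit £10,232.40 > £8,200, so the cap limits the traveler to £8,200 − £8,170.80 = £29.20.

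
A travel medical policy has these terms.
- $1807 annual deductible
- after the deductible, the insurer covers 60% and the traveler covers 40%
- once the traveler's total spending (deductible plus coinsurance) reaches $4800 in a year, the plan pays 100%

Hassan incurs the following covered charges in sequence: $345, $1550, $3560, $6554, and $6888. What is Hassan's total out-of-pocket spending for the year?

#1 ($345): all of it applies to the deductible. Traveler pays $345; OOP now $345.
#2 ($1550): $1462 finishes the deductible; $88 goes to coinsurance; 40% of $88 = $35.20. Cost to traveler: $1497.20. OOP to date $1842.20.
#3 ($3560): deductible met; 40% of $3560 = $1424. Cost to traveler: $1424. OOP to date $3266.20.
#4 ($6554): deductible met; 40% of $6554 = $2621.60. OOP would hit $5887.80 > $4800, so the cap limits the traveler to $4800 − $3266.20 = $1533.80.
#5 ($6888): 40% coinsurance on $6888 = $2755.20. Adding that to $4800 gives $7555.20, past the $4800 cap; traveler pays only $4800 − $4800 = $0.
Summing the traveler's payments: $345 + $1497.20 + $1424 + $1533.80 + $0 = $4800.

$4800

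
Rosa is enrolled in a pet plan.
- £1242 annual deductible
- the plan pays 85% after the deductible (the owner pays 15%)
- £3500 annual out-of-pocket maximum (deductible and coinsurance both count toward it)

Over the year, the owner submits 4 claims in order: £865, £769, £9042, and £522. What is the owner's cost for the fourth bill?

Bill 1, £865: all of it applies to the deductible. Owner owes £865 (running OOP £865).
Bill 2, £769: £377 finishes the deductible; £392 goes to coinsurance; owner's 15% is £58.80. Owner owes £435.80 (running OOP £1300.80).
Bill 3, £9042: 15% coinsurance on £9042 = £1356.30. Owner owes £1356.30 (running OOP £2657.10).
Bill 4, £522: deductible met; 15% of £522 = £78.30. Owner pays £78.30; OOP now £2735.40.

£78.30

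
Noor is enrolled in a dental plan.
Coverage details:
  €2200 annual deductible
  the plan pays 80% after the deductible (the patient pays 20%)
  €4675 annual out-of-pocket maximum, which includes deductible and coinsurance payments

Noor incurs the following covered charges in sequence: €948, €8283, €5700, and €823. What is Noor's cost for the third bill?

€1068.80

Claim 1 — €948: all of it applies to the deductible. Cost to patient: €948. OOP to date €948.
Claim 2 — €8283: €1252 to deductible, leaving €7031; 20% of €7031 = €1406.20. Cost to patient: €2658.20. OOP to date €3606.20.
Claim 3 — €5700: deductible met; 20% of €5700 = €1140. That would push OOP to €4746.20, over the €4675 cap, so patient pays €4675 − €3606.20 = €1068.80.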